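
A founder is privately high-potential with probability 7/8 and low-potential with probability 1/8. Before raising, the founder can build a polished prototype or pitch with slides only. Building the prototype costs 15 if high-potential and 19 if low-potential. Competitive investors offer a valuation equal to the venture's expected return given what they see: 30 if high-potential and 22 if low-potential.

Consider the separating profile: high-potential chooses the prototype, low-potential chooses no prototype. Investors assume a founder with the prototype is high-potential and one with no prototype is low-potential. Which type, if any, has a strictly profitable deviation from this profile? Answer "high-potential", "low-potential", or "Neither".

The prototype pays 30; no prototype pays 22.
high-potential: assigned the prototype, nets 30 − 15 = 15; deviating to no prototype nets 22.
low-potential: assigned no prototype, nets 22; deviating to the prototype nets 30 − 19 = 11.
The high-potential type gains 7 by deviating.

high-potential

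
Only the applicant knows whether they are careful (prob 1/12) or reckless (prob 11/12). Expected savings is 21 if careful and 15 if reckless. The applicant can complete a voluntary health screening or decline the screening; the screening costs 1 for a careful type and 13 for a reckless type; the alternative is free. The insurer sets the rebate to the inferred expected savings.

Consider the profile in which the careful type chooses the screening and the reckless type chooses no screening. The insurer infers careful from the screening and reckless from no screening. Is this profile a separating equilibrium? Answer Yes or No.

Under these beliefs, the screening earns rebate 21 and no screening earns rebate 15.
careful: the screening nets 21 − 1 = 20; no screening nets 15. careful prefers the screening.
reckless: the screening nets 21 − 13 = 8; no screening nets 15. reckless prefers no screening.
Neither type deviates, so the separating profile is an equilibrium.

Yes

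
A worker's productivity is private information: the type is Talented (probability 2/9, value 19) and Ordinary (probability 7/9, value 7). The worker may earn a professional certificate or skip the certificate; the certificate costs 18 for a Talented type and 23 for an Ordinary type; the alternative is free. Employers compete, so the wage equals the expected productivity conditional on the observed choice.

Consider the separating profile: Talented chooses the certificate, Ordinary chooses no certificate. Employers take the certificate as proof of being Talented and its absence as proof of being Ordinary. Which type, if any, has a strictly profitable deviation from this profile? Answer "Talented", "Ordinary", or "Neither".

The certificate pays 19; no certificate pays 7.
Talented: assigned the certificate, nets 19 − 18 = 1; deviating to no certificate nets 7.
Ordinary: assigned no certificate, nets 7; deviating to the certificate nets 19 − 23 = -4.
The Talented type gains 6 by deviating.

Talented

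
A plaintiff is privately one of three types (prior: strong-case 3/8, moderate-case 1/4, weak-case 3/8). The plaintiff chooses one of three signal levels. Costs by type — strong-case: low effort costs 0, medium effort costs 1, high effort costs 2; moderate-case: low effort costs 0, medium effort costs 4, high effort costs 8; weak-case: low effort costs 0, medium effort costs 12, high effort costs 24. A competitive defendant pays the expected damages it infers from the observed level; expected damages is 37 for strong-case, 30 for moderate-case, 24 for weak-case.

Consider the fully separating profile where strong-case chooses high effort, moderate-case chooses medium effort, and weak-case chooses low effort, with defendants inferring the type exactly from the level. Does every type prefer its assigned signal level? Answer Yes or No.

Separating settlements: high effort → 37, medium effort → 30, low effort → 24.
strong-case (assigned high effort): low effort: 24 − 0 = 24; medium effort: 30 − 1 = 29; high effort: 37 − 2 = 35. strong-case stays.
moderate-case (assigned medium effort): low effort: 24 − 0 = 24; medium effort: 30 − 4 = 26; high effort: 37 − 8 = 29. moderate-case prefers high effort.
weak-case (assigned low effort): low effort: 24 − 0 = 24; medium effort: 30 − 12 = 18; high effort: 37 − 24 = 13. weak-case stays.
At least one type deviates; the separating profile fails.

No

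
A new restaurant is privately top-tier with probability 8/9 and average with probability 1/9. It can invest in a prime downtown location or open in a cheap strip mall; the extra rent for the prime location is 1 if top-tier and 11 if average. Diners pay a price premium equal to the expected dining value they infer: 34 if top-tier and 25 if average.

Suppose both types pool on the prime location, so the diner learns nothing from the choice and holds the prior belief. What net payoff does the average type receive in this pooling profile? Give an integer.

Pooled price premium = 8/9·34 + 1/9·25 = 33.
average pays cost 11 for the prime location, so net payoff = 33 − 11 = 22.

22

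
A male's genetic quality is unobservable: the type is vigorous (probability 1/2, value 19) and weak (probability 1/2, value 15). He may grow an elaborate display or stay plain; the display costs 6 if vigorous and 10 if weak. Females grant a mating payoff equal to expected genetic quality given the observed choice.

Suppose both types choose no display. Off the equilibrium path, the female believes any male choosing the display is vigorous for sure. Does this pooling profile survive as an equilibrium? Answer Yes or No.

Yes

On path, the female holds the prior and pays 1/2·19 + 1/2·15 = 17. Off path (the display), believing vigorous, it pays 19.
vigorous: no display nets 17; the display nets 19 − 6 = 13. vigorous stays.
weak: no display nets 17; the display nets 19 − 10 = 9. weak stays.
No type deviates, so pooling is sustained.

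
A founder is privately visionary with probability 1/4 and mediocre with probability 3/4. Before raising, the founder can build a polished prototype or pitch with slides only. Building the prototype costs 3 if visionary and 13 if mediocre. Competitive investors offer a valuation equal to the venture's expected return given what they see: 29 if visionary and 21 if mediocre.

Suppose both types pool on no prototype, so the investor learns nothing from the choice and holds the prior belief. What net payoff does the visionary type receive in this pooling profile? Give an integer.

Pooled valuation = 1/4·29 + 3/4·21 = 23.
visionary pays no cost for no prototype, so net payoff = 23.

23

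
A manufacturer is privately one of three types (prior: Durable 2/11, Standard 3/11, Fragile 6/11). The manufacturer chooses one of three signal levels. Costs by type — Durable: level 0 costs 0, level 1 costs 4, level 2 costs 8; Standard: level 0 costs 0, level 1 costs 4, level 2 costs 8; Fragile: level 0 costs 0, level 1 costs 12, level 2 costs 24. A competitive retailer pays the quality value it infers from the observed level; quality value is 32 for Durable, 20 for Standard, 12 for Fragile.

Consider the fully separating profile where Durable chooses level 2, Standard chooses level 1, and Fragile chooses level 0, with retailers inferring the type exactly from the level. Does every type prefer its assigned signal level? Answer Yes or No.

Separating prices: level 2 → 32, level 1 → 20, level 0 → 12.
Durable (assigned level 2): level 0: 12 − 0 = 12; level 1: 20 − 4 = 16; level 2: 32 − 8 = 24. Durable stays.
Standard (assigned level 1): level 0: 12 − 0 = 12; level 1: 20 − 4 = 16; level 2: 32 − 8 = 24. Standard prefers level 2.
Fragile (assigned level 0): level 0: 12 − 0 = 12; level 1: 20 − 12 = 8; level 2: 32 − 24 = 8. Fragile stays.
At least one type deviates; the separating profile fails.

No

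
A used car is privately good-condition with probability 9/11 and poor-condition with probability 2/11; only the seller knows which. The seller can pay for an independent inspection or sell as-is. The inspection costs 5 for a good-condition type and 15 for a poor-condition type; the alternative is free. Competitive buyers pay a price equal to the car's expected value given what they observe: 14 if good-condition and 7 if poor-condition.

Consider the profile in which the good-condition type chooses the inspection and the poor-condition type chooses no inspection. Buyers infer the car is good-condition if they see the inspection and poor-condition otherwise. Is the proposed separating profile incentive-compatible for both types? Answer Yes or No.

Yes

Under these beliefs, the inspection earns price 14 and no inspection earns price 7.
good-condition: the inspection nets 14 − 5 = 9; no inspection nets 7. good-condition prefers the inspection.
poor-condition: the inspection nets 14 − 15 = -1; no inspection nets 7. poor-condition prefers no inspection.
Neither type deviates, so the separating profile is an equilibrium.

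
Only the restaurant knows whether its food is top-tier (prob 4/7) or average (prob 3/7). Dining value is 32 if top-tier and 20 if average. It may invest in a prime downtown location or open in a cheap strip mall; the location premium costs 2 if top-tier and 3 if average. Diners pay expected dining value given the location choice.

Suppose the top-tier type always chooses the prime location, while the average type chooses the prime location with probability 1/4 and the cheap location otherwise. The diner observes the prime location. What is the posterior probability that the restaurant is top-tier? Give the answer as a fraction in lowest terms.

P(the prime location) = (4/7)·1 + (3/7)·(1/4) = 19/28.
By Bayes' rule, P(top-tier | the prime location) = (4/7) / (19/28) = 16/19.

16/19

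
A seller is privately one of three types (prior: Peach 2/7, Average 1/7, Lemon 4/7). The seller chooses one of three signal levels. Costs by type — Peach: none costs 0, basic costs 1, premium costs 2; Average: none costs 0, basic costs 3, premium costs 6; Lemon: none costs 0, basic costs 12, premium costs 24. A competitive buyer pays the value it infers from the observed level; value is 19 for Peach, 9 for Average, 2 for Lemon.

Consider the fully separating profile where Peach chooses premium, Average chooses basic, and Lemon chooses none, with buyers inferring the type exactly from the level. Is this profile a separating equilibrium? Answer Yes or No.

Separating prices: premium → 19, basic → 9, none → 2.
Peach (assigned premium): none: 2 − 0 = 2; basic: 9 − 1 = 8; premium: 19 − 2 = 17. Peach stays.
Average (assigned basic): none: 2 − 0 = 2; basic: 9 − 3 = 6; premium: 19 − 6 = 13. Average prefers premium.
Lemon (assigned none): none: 2 − 0 = 2; basic: 9 − 12 = -3; premium: 19 − 24 = -5. Lemon stays.
At least one type deviates; the separating profile fails.

No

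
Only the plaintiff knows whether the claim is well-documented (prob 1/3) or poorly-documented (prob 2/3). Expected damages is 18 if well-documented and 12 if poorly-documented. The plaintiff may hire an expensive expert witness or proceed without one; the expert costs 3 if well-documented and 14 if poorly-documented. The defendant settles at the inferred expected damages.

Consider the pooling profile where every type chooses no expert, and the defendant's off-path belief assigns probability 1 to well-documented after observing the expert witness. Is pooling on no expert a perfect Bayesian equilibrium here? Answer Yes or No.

No

On path, the defendant holds the prior and pays 1/3·18 + 2/3·12 = 14. Off path (the expert witness), believing well-documented, it pays 18.
well-documented: no expert nets 14; the expert witness nets 18 − 3 = 15. well-documented would deviate.
poorly-documented: no expert nets 14; the expert witness nets 18 − 14 = 4. poorly-documented stays.
A type deviates, so pooling fails.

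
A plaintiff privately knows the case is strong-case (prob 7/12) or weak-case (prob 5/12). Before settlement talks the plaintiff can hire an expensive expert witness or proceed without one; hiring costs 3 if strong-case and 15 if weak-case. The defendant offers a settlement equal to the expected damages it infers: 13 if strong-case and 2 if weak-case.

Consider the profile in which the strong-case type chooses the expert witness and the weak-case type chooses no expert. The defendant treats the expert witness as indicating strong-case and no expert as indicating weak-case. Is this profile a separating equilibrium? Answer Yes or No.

Yes

Under these beliefs, the expert witness earns settlement 13 and no expert earns settlement 2.
strong-case: the expert witness nets 13 − 3 = 10; no expert nets 2. strong-case prefers the expert witness.
weak-case: the expert witness nets 13 − 15 = -2; no expert nets 2. weak-case prefers no expert.
Neither type deviates, so the separating profile is an equilibrium.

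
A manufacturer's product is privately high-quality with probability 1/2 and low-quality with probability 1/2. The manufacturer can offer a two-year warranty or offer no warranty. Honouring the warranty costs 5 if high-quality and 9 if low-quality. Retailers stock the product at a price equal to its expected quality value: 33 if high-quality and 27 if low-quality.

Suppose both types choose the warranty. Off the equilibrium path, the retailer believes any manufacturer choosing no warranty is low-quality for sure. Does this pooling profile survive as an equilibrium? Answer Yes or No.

No

On path, the retailer holds the prior and pays 1/2·33 + 1/2·27 = 30. Off path (no warranty), believing low-quality, it pays 27.
high-quality: the warranty nets 30 − 5 = 25; no warranty nets 27. high-quality would deviate.
low-quality: the warranty nets 30 − 9 = 21; no warranty nets 27. low-quality would deviate.
A type deviates, so pooling fails.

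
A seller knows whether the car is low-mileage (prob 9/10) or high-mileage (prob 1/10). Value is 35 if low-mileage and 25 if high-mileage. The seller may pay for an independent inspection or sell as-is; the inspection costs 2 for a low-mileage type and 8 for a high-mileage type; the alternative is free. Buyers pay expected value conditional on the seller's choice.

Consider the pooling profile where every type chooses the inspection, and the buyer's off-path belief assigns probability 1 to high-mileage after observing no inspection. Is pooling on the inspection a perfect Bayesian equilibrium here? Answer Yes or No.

Yes

On path, the buyer holds the prior and pays 9/10·35 + 1/10·25 = 34. Off path (no inspection), believing high-mileage, it pays 25.
low-mileage: the inspection nets 34 − 2 = 32; no inspection nets 25. low-mileage stays.
high-mileage: the inspection nets 34 − 8 = 26; no inspection nets 25. high-mileage stays.
No type deviates, so pooling is sustained.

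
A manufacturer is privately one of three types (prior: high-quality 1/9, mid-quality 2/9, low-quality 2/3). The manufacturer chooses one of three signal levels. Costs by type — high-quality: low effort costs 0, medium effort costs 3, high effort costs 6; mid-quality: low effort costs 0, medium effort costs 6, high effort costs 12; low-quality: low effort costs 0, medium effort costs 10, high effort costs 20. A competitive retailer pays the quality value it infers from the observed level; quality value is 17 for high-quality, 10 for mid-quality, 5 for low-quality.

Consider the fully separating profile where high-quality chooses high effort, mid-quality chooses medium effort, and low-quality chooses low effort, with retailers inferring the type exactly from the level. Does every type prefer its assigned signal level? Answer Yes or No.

No

Separating prices: high effort → 17, medium effort → 10, low effort → 5.
high-quality (assigned high effort): low effort: 5 − 0 = 5; medium effort: 10 − 3 = 7; high effort: 17 − 6 = 11. high-quality stays.
mid-quality (assigned medium effort): low effort: 5 − 0 = 5; medium effort: 10 − 6 = 4; high effort: 17 − 12 = 5. mid-quality prefers low effort.
low-quality (assigned low effort): low effort: 5 − 0 = 5; medium effort: 10 − 10 = 0; high effort: 17 − 20 = -3. low-quality stays.
At least one type deviates; the separating profile fails.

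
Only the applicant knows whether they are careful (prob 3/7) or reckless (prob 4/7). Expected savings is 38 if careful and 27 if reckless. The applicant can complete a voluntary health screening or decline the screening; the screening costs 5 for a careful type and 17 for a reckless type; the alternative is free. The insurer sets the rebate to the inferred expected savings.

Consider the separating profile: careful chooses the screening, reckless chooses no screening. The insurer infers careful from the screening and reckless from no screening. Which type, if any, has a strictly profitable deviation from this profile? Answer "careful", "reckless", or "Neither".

The screening pays 38; no screening pays 27.
careful: assigned the screening, nets 38 − 5 = 33; deviating to no screening nets 27.
reckless: assigned no screening, nets 27; deviating to the screening nets 38 − 17 = 21.
Both types strictly prefer their assigned action; no profitable deviation.

Neither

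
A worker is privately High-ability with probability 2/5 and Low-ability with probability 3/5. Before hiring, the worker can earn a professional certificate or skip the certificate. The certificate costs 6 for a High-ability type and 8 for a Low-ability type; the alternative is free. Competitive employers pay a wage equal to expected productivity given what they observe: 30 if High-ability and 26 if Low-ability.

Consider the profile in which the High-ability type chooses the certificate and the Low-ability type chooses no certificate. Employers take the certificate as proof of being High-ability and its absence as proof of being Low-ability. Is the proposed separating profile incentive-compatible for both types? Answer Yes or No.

No

Under these beliefs, the certificate earns wage 30 and no certificate earns wage 26.
High-ability: the certificate nets 30 − 6 = 24; no certificate nets 26. High-ability would deviate to no certificate.
Low-ability: the certificate nets 30 − 8 = 22; no certificate nets 26. Low-ability prefers no certificate.
High-ability has a profitable deviation, so the profile is not an equilibrium.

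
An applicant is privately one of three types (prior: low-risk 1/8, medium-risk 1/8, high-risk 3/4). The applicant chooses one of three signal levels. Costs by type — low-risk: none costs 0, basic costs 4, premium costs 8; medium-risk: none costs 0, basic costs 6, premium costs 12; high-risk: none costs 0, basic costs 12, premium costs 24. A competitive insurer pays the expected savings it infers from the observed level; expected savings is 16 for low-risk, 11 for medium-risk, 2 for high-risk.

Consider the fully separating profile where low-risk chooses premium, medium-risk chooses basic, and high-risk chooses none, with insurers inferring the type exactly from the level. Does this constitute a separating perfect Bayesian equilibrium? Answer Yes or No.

Yes

Separating rebates: premium → 16, basic → 11, none → 2.
low-risk (assigned premium): none: 2 − 0 = 2; basic: 11 − 4 = 7; premium: 16 − 8 = 8. low-risk stays.
medium-risk (assigned basic): none: 2 − 0 = 2; basic: 11 − 6 = 5; premium: 16 − 12 = 4. medium-risk stays.
high-risk (assigned none): none: 2 − 0 = 2; basic: 11 − 12 = -1; premium: 16 − 24 = -8. high-risk stays.
Every type prefers its assigned level; separation holds.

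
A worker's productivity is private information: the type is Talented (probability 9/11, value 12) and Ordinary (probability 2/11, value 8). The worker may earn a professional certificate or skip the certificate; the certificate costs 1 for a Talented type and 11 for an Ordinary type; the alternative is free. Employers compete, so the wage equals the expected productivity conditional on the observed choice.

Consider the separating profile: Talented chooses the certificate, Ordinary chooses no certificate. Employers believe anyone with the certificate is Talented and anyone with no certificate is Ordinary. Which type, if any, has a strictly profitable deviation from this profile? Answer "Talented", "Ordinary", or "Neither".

Neither

The certificate pays 12; no certificate pays 8.
Talented: assigned the certificate, nets 12 − 1 = 11; deviating to no certificate nets 8.
Ordinary: assigned no certificate, nets 8; deviating to the certificate nets 12 − 11 = 1.
Both types strictly prefer their assigned action; no profitable deviation.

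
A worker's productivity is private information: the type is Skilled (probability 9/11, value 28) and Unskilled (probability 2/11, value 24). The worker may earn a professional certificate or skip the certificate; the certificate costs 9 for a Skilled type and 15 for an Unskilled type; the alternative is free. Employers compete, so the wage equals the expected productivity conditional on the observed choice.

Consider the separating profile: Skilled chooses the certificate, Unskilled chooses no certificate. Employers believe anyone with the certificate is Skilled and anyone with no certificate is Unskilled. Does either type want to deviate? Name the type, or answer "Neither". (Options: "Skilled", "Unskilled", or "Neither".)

Skilled

The certificate pays 28; no certificate pays 24.
Skilled: assigned the certificate, nets 28 − 9 = 19; deviating to no certificate nets 24.
Unskilled: assigned no certificate, nets 24; deviating to the certificate nets 28 − 15 = 13.
The Skilled type gains 5 by deviating.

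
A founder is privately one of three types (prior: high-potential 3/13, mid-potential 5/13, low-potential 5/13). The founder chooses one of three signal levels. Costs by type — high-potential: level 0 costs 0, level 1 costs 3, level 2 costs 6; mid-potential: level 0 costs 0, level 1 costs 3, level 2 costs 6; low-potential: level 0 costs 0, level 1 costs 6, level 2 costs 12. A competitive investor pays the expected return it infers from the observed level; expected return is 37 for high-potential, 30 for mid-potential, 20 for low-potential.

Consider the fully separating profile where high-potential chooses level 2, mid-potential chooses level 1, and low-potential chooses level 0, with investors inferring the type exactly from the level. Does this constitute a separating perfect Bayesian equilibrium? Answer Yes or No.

No

Separating valuations: level 2 → 37, level 1 → 30, level 0 → 20.
high-potential (assigned level 2): level 0: 20 − 0 = 20; level 1: 30 − 3 = 27; level 2: 37 − 6 = 31. high-potential stays.
mid-potential (assigned level 1): level 0: 20 − 0 = 20; level 1: 30 − 3 = 27; level 2: 37 − 6 = 31. mid-potential prefers level 2.
low-potential (assigned level 0): level 0: 20 − 0 = 20; level 1: 30 − 6 = 24; level 2: 37 − 12 = 25. low-potential prefers level 2.
At least one type deviates; the separating profile fails.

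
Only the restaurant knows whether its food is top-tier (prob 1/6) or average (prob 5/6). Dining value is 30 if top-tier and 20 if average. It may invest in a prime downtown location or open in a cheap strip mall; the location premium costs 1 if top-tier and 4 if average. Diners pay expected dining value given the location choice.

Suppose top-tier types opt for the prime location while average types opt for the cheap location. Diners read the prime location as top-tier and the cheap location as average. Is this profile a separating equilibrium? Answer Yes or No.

No

Under these beliefs, the prime location earns price premium 30 and the cheap location earns price premium 20.
top-tier: the prime location nets 30 − 1 = 29; the cheap location nets 20. top-tier prefers the prime location.
average: the prime location nets 30 − 4 = 26; the cheap location nets 20. average would deviate to the prime location.
average has a profitable deviation, so the profile is not an equilibrium.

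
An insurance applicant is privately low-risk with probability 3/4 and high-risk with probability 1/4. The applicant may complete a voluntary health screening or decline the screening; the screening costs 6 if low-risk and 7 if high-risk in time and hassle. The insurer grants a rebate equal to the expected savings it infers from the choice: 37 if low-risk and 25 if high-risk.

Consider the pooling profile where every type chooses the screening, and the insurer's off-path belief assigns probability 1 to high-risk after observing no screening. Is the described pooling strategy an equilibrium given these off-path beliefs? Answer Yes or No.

On path, the insurer holds the prior and pays 3/4·37 + 1/4·25 = 34. Off path (no screening), believing high-risk, it pays 25.
low-risk: the screening nets 34 − 6 = 28; no screening nets 25. low-risk stays.
high-risk: the screening nets 34 − 7 = 27; no screening nets 25. high-risk stays.
No type deviates, so pooling is sustained.

Yes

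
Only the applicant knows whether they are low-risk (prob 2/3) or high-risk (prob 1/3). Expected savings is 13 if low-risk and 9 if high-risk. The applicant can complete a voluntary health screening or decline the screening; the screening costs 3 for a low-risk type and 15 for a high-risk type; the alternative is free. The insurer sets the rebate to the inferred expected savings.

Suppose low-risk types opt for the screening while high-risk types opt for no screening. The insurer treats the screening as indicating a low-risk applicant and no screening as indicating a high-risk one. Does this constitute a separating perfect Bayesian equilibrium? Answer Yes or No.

Yes

Under these beliefs, the screening earns rebate 13 and no screening earns rebate 9.
low-risk: the screening nets 13 − 3 = 10; no screening nets 9. low-risk prefers the screening.
high-risk: the screening nets 13 − 15 = -2; no screening nets 9. high-risk prefers no screening.
Neither type deviates, so the separating profile is an equilibrium.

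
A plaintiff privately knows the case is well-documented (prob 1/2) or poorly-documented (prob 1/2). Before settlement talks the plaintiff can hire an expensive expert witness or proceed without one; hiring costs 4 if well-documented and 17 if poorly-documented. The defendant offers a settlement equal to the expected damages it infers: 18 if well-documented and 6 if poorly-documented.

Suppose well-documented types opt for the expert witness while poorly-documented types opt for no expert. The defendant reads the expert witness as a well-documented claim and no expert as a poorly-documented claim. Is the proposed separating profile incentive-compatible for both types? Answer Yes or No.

Yes

Under these beliefs, the expert witness earns settlement 18 and no expert earns settlement 6.
well-documented: the expert witness nets 18 − 4 = 14; no expert nets 6. well-documented prefers the expert witness.
poorly-documented: the expert witness nets 18 − 17 = 1; no expert nets 6. poorly-documented prefers no expert.
Neither type deviates, so the separating profile is an equilibrium.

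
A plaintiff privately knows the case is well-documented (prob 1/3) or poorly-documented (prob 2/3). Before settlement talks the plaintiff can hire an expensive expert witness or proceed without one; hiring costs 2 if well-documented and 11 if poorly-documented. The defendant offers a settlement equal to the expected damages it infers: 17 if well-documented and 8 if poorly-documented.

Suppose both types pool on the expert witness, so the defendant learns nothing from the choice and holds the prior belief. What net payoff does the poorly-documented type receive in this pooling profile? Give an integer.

Pooled settlement = 1/3·17 + 2/3·8 = 11.
poorly-documented pays cost 11 for the expert witness, so net payoff = 11 − 11 = 0.

0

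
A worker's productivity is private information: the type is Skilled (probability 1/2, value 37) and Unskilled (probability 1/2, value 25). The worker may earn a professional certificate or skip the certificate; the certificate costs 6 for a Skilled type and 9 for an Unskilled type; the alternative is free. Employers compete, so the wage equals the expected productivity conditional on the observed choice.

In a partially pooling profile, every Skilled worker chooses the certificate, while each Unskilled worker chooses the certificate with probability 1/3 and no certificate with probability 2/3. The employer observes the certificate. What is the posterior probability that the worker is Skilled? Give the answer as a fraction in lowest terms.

3/4

P(the certificate) = (1/2)·1 + (1/2)·(1/3) = 2/3.
By Bayes' rule, P(Skilled | the certificate) = (1/2) / (2/3) = 3/4.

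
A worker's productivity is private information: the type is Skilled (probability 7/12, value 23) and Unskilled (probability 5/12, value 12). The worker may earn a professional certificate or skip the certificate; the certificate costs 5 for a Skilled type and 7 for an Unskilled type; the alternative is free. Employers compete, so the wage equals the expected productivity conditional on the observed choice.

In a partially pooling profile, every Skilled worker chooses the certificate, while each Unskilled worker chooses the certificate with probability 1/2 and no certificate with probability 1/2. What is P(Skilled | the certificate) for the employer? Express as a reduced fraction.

P(the certificate) = (7/12)·1 + (5/12)·(1/2) = 19/24.
By Bayes' rule, P(Skilled | the certificate) = (7/12) / (19/24) = 14/19.

14/19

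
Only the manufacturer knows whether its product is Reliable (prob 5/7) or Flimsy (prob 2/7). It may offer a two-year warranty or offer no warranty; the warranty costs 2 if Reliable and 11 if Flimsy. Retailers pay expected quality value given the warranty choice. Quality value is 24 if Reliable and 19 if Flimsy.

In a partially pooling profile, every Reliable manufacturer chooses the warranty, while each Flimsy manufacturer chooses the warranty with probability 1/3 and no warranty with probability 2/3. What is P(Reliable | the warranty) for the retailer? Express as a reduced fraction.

15/17

P(the warranty) = (5/7)·1 + (2/7)·(1/3) = 17/21.
By Bayes' rule, P(Reliable | the warranty) = (5/7) / (17/21) = 15/17.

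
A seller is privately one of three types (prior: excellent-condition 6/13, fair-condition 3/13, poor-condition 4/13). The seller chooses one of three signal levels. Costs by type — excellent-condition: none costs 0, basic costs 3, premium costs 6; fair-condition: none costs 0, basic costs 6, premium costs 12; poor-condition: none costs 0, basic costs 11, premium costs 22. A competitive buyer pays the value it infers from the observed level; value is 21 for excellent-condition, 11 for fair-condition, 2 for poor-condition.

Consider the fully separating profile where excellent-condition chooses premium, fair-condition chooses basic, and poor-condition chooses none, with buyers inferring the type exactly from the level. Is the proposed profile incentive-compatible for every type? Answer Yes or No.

Separating prices: premium → 21, basic → 11, none → 2.
excellent-condition (assigned premium): none: 2 − 0 = 2; basic: 11 − 3 = 8; premium: 21 − 6 = 15. excellent-condition stays.
fair-condition (assigned basic): none: 2 − 0 = 2; basic: 11 − 6 = 5; premium: 21 − 12 = 9. fair-condition prefers premium.
poor-condition (assigned none): none: 2 − 0 = 2; basic: 11 − 11 = 0; premium: 21 − 22 = -1. poor-condition stays.
At least one type deviates; the separating profile fails.

No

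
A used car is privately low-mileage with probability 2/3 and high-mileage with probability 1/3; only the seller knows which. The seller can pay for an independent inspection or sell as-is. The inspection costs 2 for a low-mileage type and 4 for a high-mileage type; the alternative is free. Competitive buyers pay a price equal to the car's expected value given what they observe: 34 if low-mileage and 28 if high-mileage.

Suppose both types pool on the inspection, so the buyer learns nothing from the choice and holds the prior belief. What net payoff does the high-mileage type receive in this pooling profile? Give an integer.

28

Pooled price = 2/3·34 + 1/3·28 = 32.
high-mileage pays cost 4 for the inspection, so net payoff = 32 − 4 = 28.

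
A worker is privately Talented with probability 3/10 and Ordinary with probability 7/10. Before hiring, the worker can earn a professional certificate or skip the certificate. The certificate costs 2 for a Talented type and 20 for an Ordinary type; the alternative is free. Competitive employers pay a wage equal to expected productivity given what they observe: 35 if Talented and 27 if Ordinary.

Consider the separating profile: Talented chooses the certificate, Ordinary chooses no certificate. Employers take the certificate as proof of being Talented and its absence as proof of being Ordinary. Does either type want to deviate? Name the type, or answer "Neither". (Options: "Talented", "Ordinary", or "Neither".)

Neither

The certificate pays 35; no certificate pays 27.
Talented: assigned the certificate, nets 35 − 2 = 33; deviating to no certificate nets 27.
Ordinary: assigned no certificate, nets 27; deviating to the certificate nets 35 − 20 = 15.
Both types strictly prefer their assigned action; no profitable deviation.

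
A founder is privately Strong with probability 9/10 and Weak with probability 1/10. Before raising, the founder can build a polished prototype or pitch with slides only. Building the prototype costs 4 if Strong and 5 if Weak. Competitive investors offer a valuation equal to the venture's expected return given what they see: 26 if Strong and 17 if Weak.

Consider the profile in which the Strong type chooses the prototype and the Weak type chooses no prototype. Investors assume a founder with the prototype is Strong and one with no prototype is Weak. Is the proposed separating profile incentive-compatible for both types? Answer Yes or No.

No

Under these beliefs, the prototype earns valuation 26 and no prototype earns valuation 17.
Strong: the prototype nets 26 − 4 = 22; no prototype nets 17. Strong prefers the prototype.
Weak: the prototype nets 26 − 5 = 21; no prototype nets 17. Weak would deviate to the prototype.
Weak has a profitable deviation, so the profile is not an equilibrium.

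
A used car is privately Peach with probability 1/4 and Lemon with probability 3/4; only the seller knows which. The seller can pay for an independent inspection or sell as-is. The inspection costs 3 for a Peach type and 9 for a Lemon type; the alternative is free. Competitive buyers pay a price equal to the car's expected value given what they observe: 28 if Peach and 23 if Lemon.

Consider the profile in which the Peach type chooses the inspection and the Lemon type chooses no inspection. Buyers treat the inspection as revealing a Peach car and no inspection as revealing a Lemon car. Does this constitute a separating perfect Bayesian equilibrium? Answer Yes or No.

Under these beliefs, the inspection earns price 28 and no inspection earns price 23.
Peach: the inspection nets 28 − 3 = 25; no inspection nets 23. Peach prefers the inspection.
Lemon: the inspection nets 28 − 9 = 19; no inspection nets 23. Lemon prefers no inspection.
Neither type deviates, so the separating profile is an equilibrium.

Yes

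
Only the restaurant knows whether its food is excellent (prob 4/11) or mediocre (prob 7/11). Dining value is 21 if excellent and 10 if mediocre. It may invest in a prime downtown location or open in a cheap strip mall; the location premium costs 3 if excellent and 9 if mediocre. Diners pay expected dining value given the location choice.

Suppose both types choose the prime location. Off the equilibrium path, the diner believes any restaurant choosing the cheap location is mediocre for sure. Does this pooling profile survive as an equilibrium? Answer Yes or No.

No

On path, the diner holds the prior and pays 4/11·21 + 7/11·10 = 14. Off path (the cheap location), believing mediocre, it pays 10.
excellent: the prime location nets 14 − 3 = 11; the cheap location nets 10. excellent stays.
mediocre: the prime location nets 14 − 9 = 5; the cheap location nets 10. mediocre would deviate.
A type deviates, so pooling fails.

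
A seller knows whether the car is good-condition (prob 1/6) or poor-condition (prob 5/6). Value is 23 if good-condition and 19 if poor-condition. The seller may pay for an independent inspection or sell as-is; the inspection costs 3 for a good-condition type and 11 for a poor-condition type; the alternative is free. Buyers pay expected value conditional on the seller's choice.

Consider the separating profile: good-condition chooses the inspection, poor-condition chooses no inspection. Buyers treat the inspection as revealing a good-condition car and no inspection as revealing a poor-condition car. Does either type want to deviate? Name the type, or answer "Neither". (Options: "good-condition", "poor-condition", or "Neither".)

Neither

The inspection pays 23; no inspection pays 19.
good-condition: assigned the inspection, nets 23 − 3 = 20; deviating to no inspection nets 19.
poor-condition: assigned no inspection, nets 19; deviating to the inspection nets 23 − 11 = 12.
Both types strictly prefer their assigned action; no profitable deviation.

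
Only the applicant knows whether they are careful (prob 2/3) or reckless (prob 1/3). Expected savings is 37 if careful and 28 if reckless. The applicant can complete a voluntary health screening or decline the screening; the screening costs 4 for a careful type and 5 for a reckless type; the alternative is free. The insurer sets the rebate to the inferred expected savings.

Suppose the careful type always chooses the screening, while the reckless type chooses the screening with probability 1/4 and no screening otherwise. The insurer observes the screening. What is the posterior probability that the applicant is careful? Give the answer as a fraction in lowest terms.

P(the screening) = (2/3)·1 + (1/3)·(1/4) = 3/4.
By Bayes' rule, P(careful | the screening) = (2/3) / (3/4) = 8/9.

8/9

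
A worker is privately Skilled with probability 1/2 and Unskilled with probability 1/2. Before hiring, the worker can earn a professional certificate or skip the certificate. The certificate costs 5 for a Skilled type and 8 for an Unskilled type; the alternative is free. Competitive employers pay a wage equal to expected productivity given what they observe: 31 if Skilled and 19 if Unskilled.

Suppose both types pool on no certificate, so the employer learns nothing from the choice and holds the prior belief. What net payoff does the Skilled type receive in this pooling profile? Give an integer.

25

Pooled wage = 1/2·31 + 1/2·19 = 25.
Skilled pays no cost for no certificate, so net payoff = 25.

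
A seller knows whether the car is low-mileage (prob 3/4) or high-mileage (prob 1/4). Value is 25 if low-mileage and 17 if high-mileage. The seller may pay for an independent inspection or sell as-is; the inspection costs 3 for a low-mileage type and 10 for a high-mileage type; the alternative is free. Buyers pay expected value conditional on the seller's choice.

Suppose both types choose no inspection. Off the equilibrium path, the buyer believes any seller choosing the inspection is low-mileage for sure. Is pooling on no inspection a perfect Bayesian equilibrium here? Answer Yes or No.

Yes

On path, the buyer holds the prior and pays 3/4·25 + 1/4·17 = 23. Off path (the inspection), believing low-mileage, it pays 25.
low-mileage: no inspection nets 23; the inspection nets 25 − 3 = 22. low-mileage stays.
high-mileage: no inspection nets 23; the inspection nets 25 − 10 = 15. high-mileage stays.
No type deviates, so pooling is sustained.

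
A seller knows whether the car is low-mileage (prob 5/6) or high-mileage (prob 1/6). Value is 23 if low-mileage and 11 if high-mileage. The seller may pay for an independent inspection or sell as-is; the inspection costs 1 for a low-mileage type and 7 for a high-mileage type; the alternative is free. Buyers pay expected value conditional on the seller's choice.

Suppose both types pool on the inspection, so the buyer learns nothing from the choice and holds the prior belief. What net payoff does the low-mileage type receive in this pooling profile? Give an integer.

20

Pooled price = 5/6·23 + 1/6·11 = 21.
low-mileage pays cost 1 for the inspection, so net payoff = 21 − 1 = 20.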